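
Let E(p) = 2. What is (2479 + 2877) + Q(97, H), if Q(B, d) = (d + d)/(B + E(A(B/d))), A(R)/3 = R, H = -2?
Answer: 530240/99 ≈ 5356.0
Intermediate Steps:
A(R) = 3*R
Q(B, d) = 2*d/(2 + B) (Q(B, d) = (d + d)/(B + 2) = (2*d)/(2 + B) = 2*d/(2 + B))
(2479 + 2877) + Q(97, H) = (2479 + 2877) + 2*(-2)/(2 + 97) = 5356 + 2*(-2)/99 = 5356 + 2*(-2)*(1/99) = 5356 - 4/99 = 530240/99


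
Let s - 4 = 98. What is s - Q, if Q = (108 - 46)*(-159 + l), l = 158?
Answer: 164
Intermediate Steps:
s = 102 (s = 4 + 98 = 102)
Q = -62 (Q = (108 - 46)*(-159 + 158) = 62*(-1) = -62)
s - Q = 102 - 1*(-62) = 102 + 62 = 164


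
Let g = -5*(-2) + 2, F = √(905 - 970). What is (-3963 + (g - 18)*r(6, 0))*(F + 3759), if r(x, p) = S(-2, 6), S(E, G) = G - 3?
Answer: -14964579 - 3981*I*√65 ≈ -1.4965e+7 - 32096.0*I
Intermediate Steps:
S(E, G) = -3 + G
r(x, p) = 3 (r(x, p) = -3 + 6 = 3)
F = I*√65 (F = √(-65) = I*√65 ≈ 8.0623*I)
g = 12 (g = 10 + 2 = 12)
(-3963 + (g - 18)*r(6, 0))*(F + 3759) = (-3963 + (12 - 18)*3)*(I*√65 + 3759) = (-3963 - 6*3)*(3759 + I*√65) = (-3963 - 18)*(3759 + I*√65) = -3981*(3759 + I*√65) = -14964579 - 3981*I*√65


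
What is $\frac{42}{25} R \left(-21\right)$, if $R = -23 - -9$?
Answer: $\frac{12348}{25} \approx 493.92$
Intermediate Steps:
$R = -14$ ($R = -23 + 9 = -14$)
$\frac{42}{25} R \left(-21\right) = \frac{42}{25} \left(-14\right) \left(-21\right) = \left(- \frac{588}{25}\right) \left(-21\right) = \frac{12348}{25}$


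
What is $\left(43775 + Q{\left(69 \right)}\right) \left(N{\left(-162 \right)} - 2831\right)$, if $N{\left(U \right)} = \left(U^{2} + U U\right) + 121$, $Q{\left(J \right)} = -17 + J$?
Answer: $2181620406$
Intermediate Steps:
$N{\left(U \right)} = 121 + 2 U^{2}$ ($N{\left(U \right)} = \left(U^{2} + U^{2}\right) + 121 = 2 U^{2} + 121 = 121 + 2 U^{2}$)
$\left(43775 + Q{\left(69 \right)}\right) \left(N{\left(-162 \right)} - 2831\right) = \left(43775 + \left(-17 + 69\right)\right) \left(\left(121 + 2 \left(-162\right)^{2}\right) - 2831\right) = \left(43775 + 52\right) \left(\left(121 + 2 \cdot 26244\right) - 2831\right) = 43827 \left(\left(121 + 52488\right) - 2831\right) = 43827 \left(52609 - 2831\right) = 43827 \cdot 49778 = 2181620406$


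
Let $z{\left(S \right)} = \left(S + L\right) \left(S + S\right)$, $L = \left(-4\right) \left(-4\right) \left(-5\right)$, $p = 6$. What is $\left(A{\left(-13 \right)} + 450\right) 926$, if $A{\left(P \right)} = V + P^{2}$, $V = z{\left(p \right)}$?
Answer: $-249094$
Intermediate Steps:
$L = -80$ ($L = 16 \left(-5\right) = -80$)
$z{\left(S \right)} = 2 S \left(-80 + S\right)$ ($z{\left(S \right)} = \left(S - 80\right) \left(S + S\right) = \left(-80 + S\right) 2 S = 2 S \left(-80 + S\right)$)
$V = -888$ ($V = 2 \cdot 6 \left(-80 + 6\right) = 2 \cdot 6 \left(-74\right) = -888$)
$A{\left(P \right)} = -888 + P^{2}$
$\left(A{\left(-13 \right)} + 450\right) 926 = \left(\left(-888 + \left(-13\right)^{2}\right) + 450\right) 926 = \left(\left(-888 + 169\right) + 450\right) 926 = \left(-719 + 450\right) 926 = \left(-269\right) 926 = -249094$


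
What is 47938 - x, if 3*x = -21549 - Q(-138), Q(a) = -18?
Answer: 55115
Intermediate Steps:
x = -7177 (x = (-21549 - 1*(-18))/3 = (-21549 + 18)/3 = (1/3)*(-21531) = -7177)
47938 - x = 47938 - 1*(-7177) = 47938 + 7177 = 55115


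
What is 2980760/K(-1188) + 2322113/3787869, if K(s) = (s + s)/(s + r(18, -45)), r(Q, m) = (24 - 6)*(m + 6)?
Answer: 98793899047093/41666559 ≈ 2.3711e+6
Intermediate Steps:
r(Q, m) = 108 + 18*m (r(Q, m) = 18*(6 + m) = 108 + 18*m)
K(s) = 2*s/(-702 + s) (K(s) = (s + s)/(s + (108 + 18*(-45))) = (2*s)/(s + (108 - 810)) = (2*s)/(s - 702) = (2*s)/(-702 + s) = 2*s/(-702 + s))
2980760/K(-1188) + 2322113/3787869 = 2980760/((2*(-1188)/(-702 - 1188))) + 2322113/3787869 = 2980760/((2*(-1188)/(-1890))) + 2322113*(1/3787869) = 2980760/((2*(-1188)*(-1/1890))) + 2322113/3787869 = 2980760/(44/35) + 2322113/3787869 = 2980760*(35/44) + 2322113/3787869 = 26081650/11 + 2322113/3787869 = 98793899047093/41666559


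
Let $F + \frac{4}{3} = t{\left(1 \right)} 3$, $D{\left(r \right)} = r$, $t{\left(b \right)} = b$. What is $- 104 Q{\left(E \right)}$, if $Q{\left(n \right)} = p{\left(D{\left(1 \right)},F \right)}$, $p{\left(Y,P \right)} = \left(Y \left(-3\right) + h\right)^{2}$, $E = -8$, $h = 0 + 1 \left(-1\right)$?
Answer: $-1664$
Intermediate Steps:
$F = \frac{5}{3}$ ($F = - \frac{4}{3} + 1 \cdot 3 = - \frac{4}{3} + 3 = \frac{5}{3} \approx 1.6667$)
$h = -1$ ($h = 0 - 1 = -1$)
$p{\left(Y,P \right)} = \left(-1 - 3 Y\right)^{2}$ ($p{\left(Y,P \right)} = \left(Y \left(-3\right) - 1\right)^{2} = \left(- 3 Y - 1\right)^{2} = \left(-1 - 3 Y\right)^{2}$)
$Q{\left(n \right)} = 16$ ($Q{\left(n \right)} = \left(1 + 3 \cdot 1\right)^{2} = \left(1 + 3\right)^{2} = 4^{2} = 16$)
$- 104 Q{\left(E \right)} = \left(-104\right) 16 = -1664$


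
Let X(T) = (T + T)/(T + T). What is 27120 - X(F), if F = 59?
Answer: 27119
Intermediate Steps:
X(T) = 1 (X(T) = (2*T)/((2*T)) = (2*T)*(1/(2*T)) = 1)
27120 - X(F) = 27120 - 1*1 = 27120 - 1 = 27119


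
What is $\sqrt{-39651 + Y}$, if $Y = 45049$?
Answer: $\sqrt{5398} \approx 73.471$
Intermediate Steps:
$\sqrt{-39651 + Y} = \sqrt{-39651 + 45049} = \sqrt{5398}$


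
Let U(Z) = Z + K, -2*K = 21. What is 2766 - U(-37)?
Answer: 5627/2 ≈ 2813.5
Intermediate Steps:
K = -21/2 (K = -½*21 = -21/2 ≈ -10.500)
U(Z) = -21/2 + Z (U(Z) = Z - 21/2 = -21/2 + Z)
2766 - U(-37) = 2766 - (-21/2 - 37) = 2766 - 1*(-95/2) = 2766 + 95/2 = 5627/2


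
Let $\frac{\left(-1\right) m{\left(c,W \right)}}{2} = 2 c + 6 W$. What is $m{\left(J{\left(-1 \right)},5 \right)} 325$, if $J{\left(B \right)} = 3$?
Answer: $-23400$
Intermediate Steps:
$m{\left(c,W \right)} = - 12 W - 4 c$ ($m{\left(c,W \right)} = - 2 \left(2 c + 6 W\right) = - 12 W - 4 c$)
$m{\left(J{\left(-1 \right)},5 \right)} 325 = \left(\left(-12\right) 5 - 12\right) 325 = \left(-60 - 12\right) 325 = \left(-72\right) 325 = -23400$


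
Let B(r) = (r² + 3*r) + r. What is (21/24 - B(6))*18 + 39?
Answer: -4101/4 ≈ -1025.3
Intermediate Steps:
B(r) = r² + 4*r
(21/24 - B(6))*18 + 39 = (21/24 - 6*(4 + 6))*18 + 39 = (21*(1/24) - 6*10)*18 + 39 = (7/8 - 1*60)*18 + 39 = (7/8 - 60)*18 + 39 = -473/8*18 + 39 = -4257/4 + 39 = -4101/4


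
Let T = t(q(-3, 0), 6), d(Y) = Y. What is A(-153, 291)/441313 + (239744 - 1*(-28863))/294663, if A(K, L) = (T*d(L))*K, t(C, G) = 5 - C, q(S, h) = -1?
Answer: 39824076497/130038612519 ≈ 0.30625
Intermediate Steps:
T = 6 (T = 5 - 1*(-1) = 5 + 1 = 6)
A(K, L) = 6*K*L (A(K, L) = (6*L)*K = 6*K*L)
A(-153, 291)/441313 + (239744 - 1*(-28863))/294663 = (6*(-153)*291)/441313 + (239744 - 1*(-28863))/294663 = -267138*1/441313 + (239744 + 28863)*(1/294663) = -267138/441313 + 268607*(1/294663) = -267138/441313 + 268607/294663 = 39824076497/130038612519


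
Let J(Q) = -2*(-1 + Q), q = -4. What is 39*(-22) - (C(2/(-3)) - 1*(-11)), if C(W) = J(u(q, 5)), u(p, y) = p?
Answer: -879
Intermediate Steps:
J(Q) = 2 - 2*Q
C(W) = 10 (C(W) = 2 - 2*(-4) = 2 + 8 = 10)
39*(-22) - (C(2/(-3)) - 1*(-11)) = 39*(-22) - (10 - 1*(-11)) = -858 - (10 + 11) = -858 - 1*21 = -858 - 21 = -879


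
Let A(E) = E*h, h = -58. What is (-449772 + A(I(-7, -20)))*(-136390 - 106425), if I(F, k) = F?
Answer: 109112805290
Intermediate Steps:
A(E) = -58*E (A(E) = E*(-58) = -58*E)
(-449772 + A(I(-7, -20)))*(-136390 - 106425) = (-449772 - 58*(-7))*(-136390 - 106425) = (-449772 + 406)*(-242815) = -449366*(-242815) = 109112805290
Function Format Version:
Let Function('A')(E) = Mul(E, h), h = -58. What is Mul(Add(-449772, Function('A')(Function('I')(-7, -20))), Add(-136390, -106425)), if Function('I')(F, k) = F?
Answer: 109112805290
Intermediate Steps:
Function('A')(E) = Mul(-58, E) (Function('A')(E) = Mul(E, -58) = Mul(-58, E))
Mul(Add(-449772, Function('A')(Function('I')(-7, -20))), Add(-136390, -106425)) = Mul(Add(-449772, Mul(-58, -7)), Add(-136390, -106425)) = Mul(Add(-449772, 406), -242815) = Mul(-449366, -242815) = 109112805290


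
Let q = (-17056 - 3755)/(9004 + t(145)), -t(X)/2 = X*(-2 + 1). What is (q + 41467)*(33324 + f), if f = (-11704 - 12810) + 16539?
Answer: 3256277507321/3098 ≈ 1.0511e+9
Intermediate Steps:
t(X) = 2*X (t(X) = -2*X*(-2 + 1) = -2*X*(-1) = -(-2)*X = 2*X)
q = -6937/3098 (q = (-17056 - 3755)/(9004 + 2*145) = -20811/(9004 + 290) = -20811/9294 = -20811*1/9294 = -6937/3098 ≈ -2.2392)
f = -7975 (f = -24514 + 16539 = -7975)
(q + 41467)*(33324 + f) = (-6937/3098 + 41467)*(33324 - 7975) = (128457829/3098)*25349 = 3256277507321/3098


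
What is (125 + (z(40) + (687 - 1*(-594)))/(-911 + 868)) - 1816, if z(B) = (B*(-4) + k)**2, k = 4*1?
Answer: -98330/43 ≈ -2286.7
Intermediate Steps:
k = 4
z(B) = (4 - 4*B)**2 (z(B) = (B*(-4) + 4)**2 = (-4*B + 4)**2 = (4 - 4*B)**2)
(125 + (z(40) + (687 - 1*(-594)))/(-911 + 868)) - 1816 = (125 + (16*(-1 + 40)**2 + (687 - 1*(-594)))/(-911 + 868)) - 1816 = (125 + (16*39**2 + (687 + 594))/(-43)) - 1816 = (125 + (16*1521 + 1281)*(-1/43)) - 1816 = (125 + (24336 + 1281)*(-1/43)) - 1816 = (125 + 25617*(-1/43)) - 1816 = (125 - 25617/43) - 1816 = -20242/43 - 1816 = -98330/43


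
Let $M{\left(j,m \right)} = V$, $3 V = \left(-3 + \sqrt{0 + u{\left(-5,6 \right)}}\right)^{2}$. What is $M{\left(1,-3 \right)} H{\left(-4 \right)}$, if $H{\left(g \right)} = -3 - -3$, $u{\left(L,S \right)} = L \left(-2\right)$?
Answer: $0$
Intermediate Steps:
$u{\left(L,S \right)} = - 2 L$
$H{\left(g \right)} = 0$ ($H{\left(g \right)} = -3 + 3 = 0$)
$V = \frac{\left(-3 + \sqrt{10}\right)^{2}}{3}$ ($V = \frac{\left(-3 + \sqrt{0 - -10}\right)^{2}}{3} = \frac{\left(-3 + \sqrt{0 + 10}\right)^{2}}{3} = \frac{\left(-3 + \sqrt{10}\right)^{2}}{3} \approx 0.008778$)
$M{\left(j,m \right)} = \frac{\left(3 - \sqrt{10}\right)^{2}}{3}$
$M{\left(1,-3 \right)} H{\left(-4 \right)} = \frac{\left(3 - \sqrt{10}\right)^{2}}{3} \cdot 0 = 0$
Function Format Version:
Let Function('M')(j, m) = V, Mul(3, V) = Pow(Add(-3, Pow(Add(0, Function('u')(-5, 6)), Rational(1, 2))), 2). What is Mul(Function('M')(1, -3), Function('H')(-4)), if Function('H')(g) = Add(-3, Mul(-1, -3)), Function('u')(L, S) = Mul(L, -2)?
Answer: 0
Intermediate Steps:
Function('u')(L, S) = Mul(-2, L)
Function('H')(g) = 0 (Function('H')(g) = Add(-3, 3) = 0)
V = Mul(Rational(1, 3), Pow(Add(-3, Pow(10, Rational(1, 2))), 2)) (V = Mul(Rational(1, 3), Pow(Add(-3, Pow(Add(0, Mul(-2, -5)), Rational(1, 2))), 2)) = Mul(Rational(1, 3), Pow(Add(-3, Pow(Add(0, 10), Rational(1, 2))), 2)) = Mul(Rational(1, 3), Pow(Add(-3, Pow(10, Rational(1, 2))), 2)) ≈ 0.0087780)
Function('M')(j, m) = Mul(Rational(1, 3), Pow(Add(3, Mul(-1, Pow(10, Rational(1, 2)))), 2))
Mul(Function('M')(1, -3), Function('H')(-4)) = Mul(Mul(Rational(1, 3), Pow(Add(3, Mul(-1, Pow(10, Rational(1, 2)))), 2)), 0) = 0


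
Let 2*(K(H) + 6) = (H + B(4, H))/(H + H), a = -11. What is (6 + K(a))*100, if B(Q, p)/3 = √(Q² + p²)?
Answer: 25 - 75*√137/11 ≈ -54.805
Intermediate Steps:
B(Q, p) = 3*√(Q² + p²)
K(H) = -6 + (H + 3*√(16 + H²))/(4*H) (K(H) = -6 + ((H + 3*√(4² + H²))/(H + H))/2 = -6 + ((H + 3*√(16 + H²))/((2*H)))/2 = -6 + ((H + 3*√(16 + H²))*(1/(2*H)))/2 = -6 + ((H + 3*√(16 + H²))/(2*H))/2 = -6 + (H + 3*√(16 + H²))/(4*H))
(6 + K(a))*100 = (6 + (¼)*(-23*(-11) + 3*√(16 + (-11)²))/(-11))*100 = (6 + (¼)*(-1/11)*(253 + 3*√(16 + 121)))*100 = (6 + (¼)*(-1/11)*(253 + 3*√137))*100 = (6 + (-23/4 - 3*√137/44))*100 = (¼ - 3*√137/44)*100 = 25 - 75*√137/11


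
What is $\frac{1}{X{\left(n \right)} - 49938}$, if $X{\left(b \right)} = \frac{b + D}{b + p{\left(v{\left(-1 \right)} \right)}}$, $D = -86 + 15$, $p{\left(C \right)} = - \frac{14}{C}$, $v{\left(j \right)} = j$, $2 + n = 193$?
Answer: $- \frac{41}{2047434} \approx -2.0025 \cdot 10^{-5}$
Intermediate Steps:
$n = 191$ ($n = -2 + 193 = 191$)
$D = -71$
$X{\left(b \right)} = \frac{-71 + b}{14 + b}$ ($X{\left(b \right)} = \frac{b - 71}{b - \frac{14}{-1}} = \frac{-71 + b}{b - -14} = \frac{-71 + b}{b + 14} = \frac{-71 + b}{14 + b}$)
$\frac{1}{X{\left(n \right)} - 49938} = \frac{1}{\frac{-71 + 191}{14 + 191} - 49938} = \frac{1}{\frac{1}{205} \cdot 120 - 49938} = \frac{1}{\frac{24}{41} - 49938} = \frac{1}{- \frac{2047434}{41}} = - \frac{41}{2047434}$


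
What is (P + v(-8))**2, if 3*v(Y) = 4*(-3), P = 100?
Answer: 9216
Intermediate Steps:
v(Y) = -4 (v(Y) = (4*(-3))/3 = (1/3)*(-12) = -4)
(P + v(-8))**2 = (100 - 4)**2 = 96**2 = 9216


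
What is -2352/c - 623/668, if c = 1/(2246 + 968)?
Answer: -5049631727/668 ≈ -7.5593e+6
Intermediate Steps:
c = 1/3214 ≈ 0.00031114
-2352/c - 623/668 = -2352/1/3214 - 623/668 = -2352*3214 - 623*1/668 = -7559328 - 623/668 = -5049631727/668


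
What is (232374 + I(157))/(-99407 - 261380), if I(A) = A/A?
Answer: -232375/360787 ≈ -0.64408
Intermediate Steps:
I(A) = 1
(232374 + I(157))/(-99407 - 261380) = (232374 + 1)/(-99407 - 261380) = 232375/(-360787) = 232375*(-1/360787) = -232375/360787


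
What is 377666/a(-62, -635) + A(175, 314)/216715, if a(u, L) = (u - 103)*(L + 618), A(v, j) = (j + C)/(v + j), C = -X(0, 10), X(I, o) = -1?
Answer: 2668175981299/19817069745 ≈ 134.64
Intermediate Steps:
C = 1 (C = -1*(-1) = 1)
A(v, j) = (1 + j)/(j + v) (A(v, j) = (j + 1)/(v + j) = (1 + j)/(j + v))
a(u, L) = (-103 + u)*(618 + L)
377666/a(-62, -635) + A(175, 314)/216715 = 377666/(-63654 - 103*(-635) + 618*(-62) - 635*(-62)) + ((1 + 314)/(314 + 175))/216715 = 377666/(-63654 + 65405 - 38316 + 39370) + (315/489)*(1/216715) = 377666/2805 + ((1/489)*315)*(1/216715) = 377666*(1/2805) + (105/163)*(1/216715) = 377666/2805 + 21/7064909 = 2668175981299/19817069745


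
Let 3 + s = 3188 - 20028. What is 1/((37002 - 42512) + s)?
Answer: -1/22353 ≈ -4.4737e-5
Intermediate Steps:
s = -16843 (s = -3 + (3188 - 20028) = -3 - 16840 = -16843)
1/((37002 - 42512) + s) = 1/((37002 - 42512) - 16843) = 1/(-5510 - 16843) = 1/(-22353) = -1/22353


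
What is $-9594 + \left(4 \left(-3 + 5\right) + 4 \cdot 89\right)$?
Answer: $-9230$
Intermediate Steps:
$-9594 + \left(4 \left(-3 + 5\right) + 4 \cdot 89\right) = -9594 + \left(4 \cdot 2 + 356\right) = -9594 + \left(8 + 356\right) = -9594 + 364 = -9230$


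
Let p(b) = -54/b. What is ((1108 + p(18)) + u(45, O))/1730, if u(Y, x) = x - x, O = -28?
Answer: 221/346 ≈ 0.63873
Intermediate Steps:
u(Y, x) = 0
((1108 + p(18)) + u(45, O))/1730 = ((1108 - 54/18) + 0)/1730 = ((1108 - 54*1/18) + 0)*(1/1730) = ((1108 - 3) + 0)*(1/1730) = (1105 + 0)*(1/1730) = 1105*(1/1730) = 221/346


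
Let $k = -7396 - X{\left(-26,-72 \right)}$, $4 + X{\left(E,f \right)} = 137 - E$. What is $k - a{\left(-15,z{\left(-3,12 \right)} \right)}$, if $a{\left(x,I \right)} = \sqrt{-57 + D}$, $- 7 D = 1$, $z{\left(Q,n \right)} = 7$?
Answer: $-7555 - \frac{20 i \sqrt{7}}{7} \approx -7555.0 - 7.5593 i$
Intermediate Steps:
$D = - \frac{1}{7}$ ($D = \left(- \frac{1}{7}\right) 1 = - \frac{1}{7} \approx -0.14286$)
$X{\left(E,f \right)} = 133 - E$ ($X{\left(E,f \right)} = -4 - \left(-137 + E\right) = 133 - E$)
$a{\left(x,I \right)} = \frac{20 i \sqrt{7}}{7}$ ($a{\left(x,I \right)} = \sqrt{-57 - \frac{1}{7}} = \sqrt{- \frac{400}{7}} = \frac{20 i \sqrt{7}}{7}$)
$k = -7555$ ($k = -7396 - \left(133 - -26\right) = -7396 - \left(133 + 26\right) = -7396 - 159 = -7555$)
$k - a{\left(-15,z{\left(-3,12 \right)} \right)} = -7555 - \frac{20 i \sqrt{7}}{7}$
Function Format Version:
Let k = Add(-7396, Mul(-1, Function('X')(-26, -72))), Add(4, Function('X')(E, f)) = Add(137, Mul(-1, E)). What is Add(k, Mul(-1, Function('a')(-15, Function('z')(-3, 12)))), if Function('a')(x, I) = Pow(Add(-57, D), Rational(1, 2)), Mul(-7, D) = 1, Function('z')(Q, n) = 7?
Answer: Add(-7555, Mul(Rational(-20, 7), I, Pow(7, Rational(1, 2)))) ≈ Add(-7555.0, Mul(-7.5593, I))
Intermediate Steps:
D = Rational(-1, 7) (D = Mul(Rational(-1, 7), 1) = Rational(-1, 7) ≈ -0.14286)
Function('X')(E, f) = Add(133, Mul(-1, E)) (Function('X')(E, f) = Add(-4, Add(137, Mul(-1, E))) = Add(133, Mul(-1, E)))
Function('a')(x, I) = Mul(Rational(20, 7), I, Pow(7, Rational(1, 2))) (Function('a')(x, I) = Pow(Add(-57, Rational(-1, 7)), Rational(1, 2)) = Pow(Rational(-400, 7), Rational(1, 2)) = Mul(Rational(20, 7), I, Pow(7, Rational(1, 2))))
k = -7555 (k = Add(-7396, Mul(-1, Add(133, Mul(-1, -26)))) = Add(-7396, Mul(-1, Add(133, 26))) = Add(-7396, Mul(-1, 159)) = Add(-7396, -159) = -7555)
Add(k, Mul(-1, Function('a')(-15, Function('z')(-3, 12)))) = Add(-7555, Mul(-1, Mul(Rational(20, 7), I, Pow(7, Rational(1, 2))))) = Add(-7555, Mul(Rational(-20, 7), I, Pow(7, Rational(1, 2))))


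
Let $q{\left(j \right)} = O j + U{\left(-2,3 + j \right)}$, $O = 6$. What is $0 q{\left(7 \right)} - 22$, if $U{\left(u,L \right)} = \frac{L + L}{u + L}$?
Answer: $-22$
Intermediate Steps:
$U{\left(u,L \right)} = \frac{2 L}{L + u}$
$q{\left(j \right)} = 6 j + \frac{2 \left(3 + j\right)}{1 + j}$ ($q{\left(j \right)} = 6 j + \frac{2 \left(3 + j\right)}{\left(3 + j\right) - 2} = 6 j + \frac{2 \left(3 + j\right)}{1 + j}$)
$0 q{\left(7 \right)} - 22 = 0 \frac{2 \left(3 + 3 \cdot 7^{2} + 4 \cdot 7\right)}{1 + 7} - 22 = 0 \frac{2 \left(3 + 3 \cdot 49 + 28\right)}{8} - 22 = 0 \cdot 2 \cdot \frac{1}{8} \left(3 + 147 + 28\right) - 22 = 0 \cdot 2 \cdot \frac{1}{8} \cdot 178 - 22 = 0 \cdot \frac{89}{2} - 22 = 0 - 22 = -22$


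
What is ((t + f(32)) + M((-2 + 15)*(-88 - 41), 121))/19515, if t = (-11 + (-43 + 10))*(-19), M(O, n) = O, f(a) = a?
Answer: -809/19515 ≈ -0.041455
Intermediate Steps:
t = 836 (t = (-11 - 33)*(-19) = -44*(-19) = 836)
((t + f(32)) + M((-2 + 15)*(-88 - 41), 121))/19515 = ((836 + 32) + (-2 + 15)*(-88 - 41))/19515 = (868 + 13*(-129))*(1/19515) = (868 - 1677)*(1/19515) = -809*1/19515 = -809/19515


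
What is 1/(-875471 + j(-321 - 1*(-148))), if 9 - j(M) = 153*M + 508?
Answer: -1/849501 ≈ -1.1772e-6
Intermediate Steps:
j(M) = -499 - 153*M (j(M) = 9 - (153*M + 508) = 9 - (508 + 153*M) = 9 + (-508 - 153*M) = -499 - 153*M)
1/(-875471 + j(-321 - 1*(-148))) = 1/(-875471 + (-499 - 153*(-321 - 1*(-148)))) = 1/(-875471 + (-499 - 153*(-321 + 148))) = 1/(-875471 + (-499 - 153*(-173))) = 1/(-875471 + (-499 + 26469)) = 1/(-875471 + 25970) = 1/(-849501) = -1/849501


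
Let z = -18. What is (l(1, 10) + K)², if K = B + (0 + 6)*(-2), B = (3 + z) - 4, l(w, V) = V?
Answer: 441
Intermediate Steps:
B = -19 (B = (3 - 18) - 4 = -15 - 4 = -19)
K = -31 (K = -19 + (0 + 6)*(-2) = -19 + 6*(-2) = -19 - 12 = -31)
(l(1, 10) + K)² = (10 - 31)² = (-21)² = 441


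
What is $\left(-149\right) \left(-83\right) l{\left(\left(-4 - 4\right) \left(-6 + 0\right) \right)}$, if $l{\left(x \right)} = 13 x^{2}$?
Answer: $370416384$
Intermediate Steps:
$\left(-149\right) \left(-83\right) l{\left(\left(-4 - 4\right) \left(-6 + 0\right) \right)} = \left(-149\right) \left(-83\right) 13 \left(\left(-4 - 4\right) \left(-6 + 0\right)\right)^{2} = 12367 \cdot 13 \left(\left(-8\right) \left(-6\right)\right)^{2} = 12367 \cdot 13 \cdot 48^{2} = 12367 \cdot 13 \cdot 2304 = 12367 \cdot 29952 = 370416384$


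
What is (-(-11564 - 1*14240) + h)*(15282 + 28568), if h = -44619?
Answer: -825037750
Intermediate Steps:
(-(-11564 - 1*14240) + h)*(15282 + 28568) = (-(-11564 - 1*14240) - 44619)*(15282 + 28568) = (-(-11564 - 14240) - 44619)*43850 = (-1*(-25804) - 44619)*43850 = (25804 - 44619)*43850 = -18815*43850 = -825037750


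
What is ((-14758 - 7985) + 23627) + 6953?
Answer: 7837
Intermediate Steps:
((-14758 - 7985) + 23627) + 6953 = (-22743 + 23627) + 6953 = 884 + 6953 = 7837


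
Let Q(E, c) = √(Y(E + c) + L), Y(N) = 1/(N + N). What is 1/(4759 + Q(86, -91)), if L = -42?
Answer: 47590/226481231 - I*√4210/226481231 ≈ 0.00021013 - 2.8649e-7*I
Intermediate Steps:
Y(N) = 1/(2*N)
Q(E, c) = √(-42 + 1/(2*(E + c))) (Q(E, c) = √(1/(2*(E + c)) - 42) = √(-42 + 1/(2*(E + c))))
1/(4759 + Q(86, -91)) = 1/(4759 + √(-42 + 1/(2*(86 - 91)))) = 1/(4759 + √(-42 + (½)/(-5))) = 1/(4759 + √(-42 + (½)*(-⅕))) = 1/(4759 + √(-42 - ⅒)) = 1/(4759 + √(-421/10)) = 1/(4759 + I*√4210/10)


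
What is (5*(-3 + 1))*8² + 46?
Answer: -594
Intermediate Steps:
(5*(-3 + 1))*8² + 46 = (5*(-2))*64 + 46 = -10*64 + 46 = -640 + 46 = -594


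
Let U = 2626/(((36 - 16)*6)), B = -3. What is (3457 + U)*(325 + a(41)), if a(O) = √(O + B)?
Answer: 13567645/12 + 208733*√38/60 ≈ 1.1521e+6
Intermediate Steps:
U = 1313/60 (U = 2626/((20*6)) = 2626/120 = 2626*(1/120) = 1313/60 ≈ 21.883)
a(O) = √(-3 + O) (a(O) = √(O - 3) = √(-3 + O))
(3457 + U)*(325 + a(41)) = (3457 + 1313/60)*(325 + √(-3 + 41)) = 208733*(325 + √38)/60 = 13567645/12 + 208733*√38/60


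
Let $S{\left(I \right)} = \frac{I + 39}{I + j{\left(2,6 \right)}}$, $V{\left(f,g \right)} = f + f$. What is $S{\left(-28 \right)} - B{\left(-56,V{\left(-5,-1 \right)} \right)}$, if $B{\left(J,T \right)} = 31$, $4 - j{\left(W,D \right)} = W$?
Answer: $- \frac{817}{26} \approx -31.423$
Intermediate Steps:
$j{\left(W,D \right)} = 4 - W$
$V{\left(f,g \right)} = 2 f$
$S{\left(I \right)} = \frac{39 + I}{2 + I}$ ($S{\left(I \right)} = \frac{I + 39}{I + \left(4 - 2\right)} = \frac{39 + I}{I + \left(4 - 2\right)} = \frac{39 + I}{I + 2} = \frac{39 + I}{2 + I}$)
$S{\left(-28 \right)} - B{\left(-56,V{\left(-5,-1 \right)} \right)} = \frac{39 - 28}{2 - 28} - 31 = \frac{1}{-26} \cdot 11 - 31 = \left(- \frac{1}{26}\right) 11 - 31 = - \frac{11}{26} - 31 = - \frac{817}{26}$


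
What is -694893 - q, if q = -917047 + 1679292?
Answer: -1457138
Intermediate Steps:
q = 762245
-694893 - q = -694893 - 1*762245 = -694893 - 762245 = -1457138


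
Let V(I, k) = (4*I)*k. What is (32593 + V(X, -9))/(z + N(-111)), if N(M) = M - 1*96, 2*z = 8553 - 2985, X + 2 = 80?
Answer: 29785/2577 ≈ 11.558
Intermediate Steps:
X = 78 (X = -2 + 80 = 78)
z = 2784 (z = (8553 - 2985)/2 = (1/2)*5568 = 2784)
N(M) = -96 + M (N(M) = M - 96 = -96 + M)
V(I, k) = 4*I*k
(32593 + V(X, -9))/(z + N(-111)) = (32593 + 4*78*(-9))/(2784 + (-96 - 111)) = (32593 - 2808)/(2784 - 207) = 29785/2577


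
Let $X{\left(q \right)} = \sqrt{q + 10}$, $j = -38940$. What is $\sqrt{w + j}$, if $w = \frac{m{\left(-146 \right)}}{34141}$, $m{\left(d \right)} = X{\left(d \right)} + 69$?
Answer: $\frac{\sqrt{-45388768530411 + 68282 i \sqrt{34}}}{34141} \approx 8.655 \cdot 10^{-7} + 197.33 i$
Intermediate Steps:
$X{\left(q \right)} = \sqrt{10 + q}$
$m{\left(d \right)} = 69 + \sqrt{10 + d}$ ($m{\left(d \right)} = \sqrt{10 + d} + 69 = 69 + \sqrt{10 + d}$)
$w = \frac{69}{34141} + \frac{2 i \sqrt{34}}{34141}$ ($w = \frac{69 + \sqrt{10 - 146}}{34141} = \left(69 + \sqrt{-136}\right) \frac{1}{34141} = \left(69 + 2 i \sqrt{34}\right) \frac{1}{34141} = \frac{69}{34141} + \frac{2 i \sqrt{34}}{34141} \approx 0.002021 + 0.00034158 i$)
$\sqrt{w + j} = \sqrt{\left(\frac{69}{34141} + \frac{2 i \sqrt{34}}{34141}\right) - 38940} = \sqrt{- \frac{1329450471}{34141} + \frac{2 i \sqrt{34}}{34141}}$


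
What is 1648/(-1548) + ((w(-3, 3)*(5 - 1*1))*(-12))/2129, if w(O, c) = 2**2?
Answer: -951452/823923 ≈ -1.1548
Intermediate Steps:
w(O, c) = 4
1648/(-1548) + ((w(-3, 3)*(5 - 1*1))*(-12))/2129 = 1648/(-1548) + ((4*(5 - 1*1))*(-12))/2129 = 1648*(-1/1548) + ((4*(5 - 1))*(-12))*(1/2129) = -412/387 + ((4*4)*(-12))*(1/2129) = -412/387 + (16*(-12))*(1/2129) = -412/387 - 192*1/2129 = -412/387 - 192/2129 = -951452/823923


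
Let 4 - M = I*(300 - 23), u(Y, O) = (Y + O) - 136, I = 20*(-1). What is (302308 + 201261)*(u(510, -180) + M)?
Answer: 2889478922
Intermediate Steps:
I = -20
u(Y, O) = -136 + O + Y (u(Y, O) = (O + Y) - 136 = -136 + O + Y)
M = 5544 (M = 4 - (-20)*(300 - 23) = 4 - (-20)*277 = 4 - 1*(-5540) = 4 + 5540 = 5544)
(302308 + 201261)*(u(510, -180) + M) = (302308 + 201261)*((-136 - 180 + 510) + 5544) = 503569*(194 + 5544) = 503569*5738 = 2889478922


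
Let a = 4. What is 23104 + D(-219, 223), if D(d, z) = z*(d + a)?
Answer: -24841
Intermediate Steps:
D(d, z) = z*(4 + d) (D(d, z) = z*(d + 4) = z*(4 + d))
23104 + D(-219, 223) = 23104 + 223*(4 - 219) = 23104 + 223*(-215) = 23104 - 47945 = -24841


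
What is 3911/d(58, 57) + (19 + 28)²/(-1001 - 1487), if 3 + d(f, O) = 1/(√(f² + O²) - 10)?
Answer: -47539403169/36421832 - 3911*√6613/58556 ≈ -1310.7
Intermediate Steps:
d(f, O) = -3 + 1/(-10 + √(O² + f²)) (d(f, O) = -3 + 1/(√(f² + O²) - 10) = -3 + 1/(√(O² + f²) - 10) = -3 + 1/(-10 + √(O² + f²)))
3911/d(58, 57) + (19 + 28)²/(-1001 - 1487) = 3911/(((31 - 3*√(57² + 58²))/(-10 + √(57² + 58²)))) + (19 + 28)²/(-1001 - 1487) = 3911/(((31 - 3*√(3249 + 3364))/(-10 + √(3249 + 3364)))) + 47²/(-2488) = 3911/(((31 - 3*√6613)/(-10 + √6613))) + 2209*(-1/2488) = 3911*((-10 + √6613)/(31 - 3*√6613)) - 2209/2488 = 3911*(-10 + √6613)/(31 - 3*√6613) - 2209/2488 = -2209/2488 + 3911*(-10 + √6613)/(31 - 3*√6613)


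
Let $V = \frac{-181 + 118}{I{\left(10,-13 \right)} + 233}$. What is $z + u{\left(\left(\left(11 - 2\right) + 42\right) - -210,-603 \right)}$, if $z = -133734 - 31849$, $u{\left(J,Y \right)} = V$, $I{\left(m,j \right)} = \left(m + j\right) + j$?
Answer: $- \frac{5133082}{31} \approx -1.6558 \cdot 10^{5}$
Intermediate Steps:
$I{\left(m,j \right)} = m + 2 j$ ($I{\left(m,j \right)} = \left(j + m\right) + j = m + 2 j$)
$V = - \frac{9}{31}$ ($V = \frac{-181 + 118}{\left(10 + 2 \left(-13\right)\right) + 233} = - \frac{63}{\left(10 - 26\right) + 233} = - \frac{63}{-16 + 233} = - \frac{63}{217} = \left(-63\right) \frac{1}{217} = - \frac{9}{31} \approx -0.29032$)
$u{\left(J,Y \right)} = - \frac{9}{31}$
$z = -165583$
$z + u{\left(\left(\left(11 - 2\right) + 42\right) - -210,-603 \right)} = -165583 - \frac{9}{31} = - \frac{5133082}{31}$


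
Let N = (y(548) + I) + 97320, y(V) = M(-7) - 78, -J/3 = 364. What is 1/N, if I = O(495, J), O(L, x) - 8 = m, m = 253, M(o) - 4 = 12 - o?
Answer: 1/97526 ≈ 1.0254e-5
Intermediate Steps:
J = -1092 (J = -3*364 = -1092)
M(o) = 16 - o (M(o) = 4 + (12 - o) = 16 - o)
y(V) = -55 (y(V) = (16 - 1*(-7)) - 78 = (16 + 7) - 78 = 23 - 78 = -55)
O(L, x) = 261 (O(L, x) = 8 + 253 = 261)
I = 261
N = 97526 (N = (-55 + 261) + 97320 = 206 + 97320 = 97526)
1/N = 1/97526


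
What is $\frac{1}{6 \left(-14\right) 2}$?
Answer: $- \frac{1}{168} \approx -0.0059524$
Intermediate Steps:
$\frac{1}{6 \left(-14\right) 2} = \frac{1}{\left(-84\right) 2} = \frac{1}{-168} = - \frac{1}{168}$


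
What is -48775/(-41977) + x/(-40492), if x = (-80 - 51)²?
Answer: 1254630003/1699732684 ≈ 0.73813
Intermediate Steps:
x = 17161 (x = (-131)² = 17161)
-48775/(-41977) + x/(-40492) = -48775/(-41977) + 17161/(-40492) = -48775*(-1/41977) + 17161*(-1/40492) = 48775/41977 - 17161/40492 = 1254630003/1699732684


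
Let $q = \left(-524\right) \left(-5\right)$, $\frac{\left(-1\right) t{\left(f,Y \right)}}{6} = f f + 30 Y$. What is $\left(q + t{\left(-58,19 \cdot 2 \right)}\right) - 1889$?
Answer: $-26293$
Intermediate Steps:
$t{\left(f,Y \right)} = - 180 Y - 6 f^{2}$ ($t{\left(f,Y \right)} = - 6 \left(f f + 30 Y\right) = - 6 \left(f^{2} + 30 Y\right) = - 180 Y - 6 f^{2}$)
$q = 2620$
$\left(q + t{\left(-58,19 \cdot 2 \right)}\right) - 1889 = \left(2620 - \left(20184 + 180 \cdot 19 \cdot 2\right)\right) - 1889 = \left(2620 - 27024\right) - 1889 = -24404 - 1889 = -26293$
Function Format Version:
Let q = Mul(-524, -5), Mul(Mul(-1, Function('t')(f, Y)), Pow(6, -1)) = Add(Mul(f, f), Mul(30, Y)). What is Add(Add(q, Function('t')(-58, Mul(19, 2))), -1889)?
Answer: -26293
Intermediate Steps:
Function('t')(f, Y) = Add(Mul(-180, Y), Mul(-6, Pow(f, 2))) (Function('t')(f, Y) = Mul(-6, Add(Mul(f, f), Mul(30, Y))) = Mul(-6, Add(Pow(f, 2), Mul(30, Y))) = Add(Mul(-180, Y), Mul(-6, Pow(f, 2))))
q = 2620
Add(Add(q, Function('t')(-58, Mul(19, 2))), -1889) = Add(Add(2620, Add(Mul(-180, Mul(19, 2)), Mul(-6, Pow(-58, 2)))), -1889) = Add(Add(2620, Add(Mul(-180, 38), Mul(-6, 3364))), -1889) = Add(Add(2620, Add(-6840, -20184)), -1889) = Add(Add(2620, -27024), -1889) = Add(-24404, -1889) = -26293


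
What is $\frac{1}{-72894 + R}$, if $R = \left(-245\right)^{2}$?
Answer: $- \frac{1}{12869} \approx -7.7706 \cdot 10^{-5}$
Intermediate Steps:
$R = 60025$
$\frac{1}{-72894 + R} = \frac{1}{-72894 + 60025} = \frac{1}{-12869} = - \frac{1}{12869}$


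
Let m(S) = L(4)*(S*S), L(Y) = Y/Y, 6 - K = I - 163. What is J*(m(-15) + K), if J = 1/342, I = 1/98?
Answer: 38611/33516 ≈ 1.1520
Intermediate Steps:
I = 1/98 ≈ 0.010204
K = 16561/98 (K = 6 - (1/98 - 163) = 6 - 1*(-15973/98) = 6 + 15973/98 = 16561/98 ≈ 168.99)
L(Y) = 1
m(S) = S² (m(S) = 1*(S*S) = 1*S² = S²)
J = 1/342 ≈ 0.0029240
J*(m(-15) + K) = ((-15)² + 16561/98)/342 = (225 + 16561/98)/342 = (1/342)*(38611/98) = 38611/33516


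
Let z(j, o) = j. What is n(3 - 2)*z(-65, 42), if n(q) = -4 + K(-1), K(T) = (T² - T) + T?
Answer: 195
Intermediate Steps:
K(T) = T²
n(q) = -3 (n(q) = -4 + (-1)² = -4 + 1 = -3)
n(3 - 2)*z(-65, 42) = -3*(-65) = 195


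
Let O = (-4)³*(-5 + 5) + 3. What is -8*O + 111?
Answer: 87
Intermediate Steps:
O = 3 (O = -64*0 + 3 = 0 + 3 = 3)
-8*O + 111 = -8*3 + 111 = -24 + 111 = 87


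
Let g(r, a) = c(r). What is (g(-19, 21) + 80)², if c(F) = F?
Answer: 3721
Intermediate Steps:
g(r, a) = r
(g(-19, 21) + 80)² = (-19 + 80)² = 61² = 3721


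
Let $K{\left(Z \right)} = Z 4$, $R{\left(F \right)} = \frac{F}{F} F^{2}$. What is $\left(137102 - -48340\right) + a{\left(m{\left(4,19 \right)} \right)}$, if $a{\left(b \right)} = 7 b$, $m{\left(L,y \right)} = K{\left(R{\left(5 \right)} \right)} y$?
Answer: $198742$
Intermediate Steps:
$R{\left(F \right)} = F^{2}$ ($R{\left(F \right)} = 1 F^{2} = F^{2}$)
$K{\left(Z \right)} = 4 Z$
$m{\left(L,y \right)} = 100 y$ ($m{\left(L,y \right)} = 4 \cdot 5^{2} y = 4 \cdot 25 y = 100 y$)
$\left(137102 - -48340\right) + a{\left(m{\left(4,19 \right)} \right)} = \left(137102 - -48340\right) + 7 \cdot 100 \cdot 19 = \left(137102 + 48340\right) + 7 \cdot 1900 = 185442 + 13300 = 198742$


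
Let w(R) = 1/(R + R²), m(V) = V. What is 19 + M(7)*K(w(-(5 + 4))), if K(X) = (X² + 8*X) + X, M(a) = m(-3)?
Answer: 32183/1728 ≈ 18.624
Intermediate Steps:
M(a) = -3
K(X) = X² + 9*X
19 + M(7)*K(w(-(5 + 4))) = 19 - 3*1/(((-(5 + 4)))*(1 - (5 + 4)))*(9 + 1/(((-(5 + 4)))*(1 - (5 + 4)))) = 19 - 3*1/(((-1*9))*(1 - 1*9))*(9 + 1/(((-1*9))*(1 - 1*9))) = 19 - 3*1/((-9)*(1 - 9))*(9 + 1/((-9)*(1 - 9))) = 19 - 3*(-⅑/(-8))*(9 - ⅑/(-8)) = 19 - 3*(-⅑*(-⅛))*(9 - ⅑*(-⅛)) = 19 - (9 + 1/72)/24 = 19 - 649/(24*72) = 19 - 3*649/5184 = 19 - 649/1728 = 32183/1728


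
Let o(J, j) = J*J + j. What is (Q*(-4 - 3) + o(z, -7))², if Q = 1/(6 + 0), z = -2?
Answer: 625/36 ≈ 17.361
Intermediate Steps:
Q = ⅙ (Q = 1/6 = ⅙ ≈ 0.16667)
o(J, j) = j + J² (o(J, j) = J² + j = j + J²)
(Q*(-4 - 3) + o(z, -7))² = ((-4 - 3)/6 + (-7 + (-2)²))² = ((⅙)*(-7) + (-7 + 4))² = (-7/6 - 3)² = (-25/6)² = 625/36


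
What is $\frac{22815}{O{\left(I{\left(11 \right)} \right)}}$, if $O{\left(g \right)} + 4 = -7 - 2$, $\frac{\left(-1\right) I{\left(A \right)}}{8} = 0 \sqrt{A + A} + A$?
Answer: $-1755$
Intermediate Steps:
$I{\left(A \right)} = - 8 A$ ($I{\left(A \right)} = - 8 \left(0 \sqrt{A + A} + A\right) = - 8 \left(0 \sqrt{2 A} + A\right) = - 8 \left(0 \sqrt{2} \sqrt{A} + A\right) = - 8 \left(0 + A\right) = - 8 A$)
$O{\left(g \right)} = -13$ ($O{\left(g \right)} = -4 - 9 = -13$)
$\frac{22815}{O{\left(I{\left(11 \right)} \right)}} = \frac{22815}{-13} = 22815 \left(- \frac{1}{13}\right) = -1755$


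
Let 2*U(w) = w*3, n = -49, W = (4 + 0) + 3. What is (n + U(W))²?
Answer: 5929/4 ≈ 1482.3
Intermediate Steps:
W = 7 (W = 4 + 3 = 7)
U(w) = 3*w/2 (U(w) = (w*3)/2 = (3*w)/2 = 3*w/2)
(n + U(W))² = (-49 + (3/2)*7)² = (-49 + 21/2)² = (-77/2)² = 5929/4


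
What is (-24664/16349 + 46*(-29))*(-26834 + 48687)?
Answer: -477143428190/16349 ≈ -2.9185e+7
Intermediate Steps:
(-24664/16349 + 46*(-29))*(-26834 + 48687) = (-24664*1/16349 - 1334)*21853 = (-24664/16349 - 1334)*21853 = -21834230/16349*21853 = -477143428190/16349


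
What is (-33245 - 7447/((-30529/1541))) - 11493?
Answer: -1354330575/30529 ≈ -44362.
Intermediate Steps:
(-33245 - 7447/((-30529/1541))) - 11493 = (-33245 - 7447/((-30529*1/1541))) - 11493 = (-33245 - 7447/(-30529/1541)) - 11493 = (-33245 - 7447*(-1541/30529)) - 11493 = (-33245 + 11475827/30529) - 11493 = -1003460778/30529 - 11493 = -1354330575/30529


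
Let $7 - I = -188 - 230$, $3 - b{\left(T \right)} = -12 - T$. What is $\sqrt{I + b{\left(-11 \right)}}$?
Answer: $\sqrt{429} \approx 20.712$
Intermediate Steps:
$b{\left(T \right)} = 15 + T$ ($b{\left(T \right)} = 3 - \left(-12 - T\right) = 3 + \left(12 + T\right) = 15 + T$)
$I = 425$ ($I = 7 - \left(-188 - 230\right) = 7 - -418 = 7 + 418 = 425$)
$\sqrt{I + b{\left(-11 \right)}} = \sqrt{425 + \left(15 - 11\right)} = \sqrt{425 + 4} = \sqrt{429}$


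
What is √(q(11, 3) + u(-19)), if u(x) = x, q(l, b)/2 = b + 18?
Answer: √23 ≈ 4.7958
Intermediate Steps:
q(l, b) = 36 + 2*b (q(l, b) = 2*(b + 18) = 2*(18 + b) = 36 + 2*b)
√(q(11, 3) + u(-19)) = √((36 + 2*3) - 19) = √((36 + 6) - 19) = √(42 - 19) = √23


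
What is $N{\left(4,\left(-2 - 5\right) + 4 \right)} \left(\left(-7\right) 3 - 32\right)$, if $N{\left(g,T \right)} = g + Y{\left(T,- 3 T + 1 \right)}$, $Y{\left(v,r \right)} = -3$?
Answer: $-53$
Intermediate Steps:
$N{\left(g,T \right)} = -3 + g$ ($N{\left(g,T \right)} = g - 3 = -3 + g$)
$N{\left(4,\left(-2 - 5\right) + 4 \right)} \left(\left(-7\right) 3 - 32\right) = \left(-3 + 4\right) \left(\left(-7\right) 3 - 32\right) = 1 \left(-21 - 32\right) = 1 \left(-53\right) = -53$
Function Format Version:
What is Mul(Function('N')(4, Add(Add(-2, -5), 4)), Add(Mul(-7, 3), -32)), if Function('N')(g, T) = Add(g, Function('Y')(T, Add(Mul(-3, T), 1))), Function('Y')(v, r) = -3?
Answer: -53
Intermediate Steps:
Function('N')(g, T) = Add(-3, g) (Function('N')(g, T) = Add(g, -3) = Add(-3, g))
Mul(Function('N')(4, Add(Add(-2, -5), 4)), Add(Mul(-7, 3), -32)) = Mul(Add(-3, 4), Add(Mul(-7, 3), -32)) = Mul(1, Add(-21, -32)) = Mul(1, -53) = -53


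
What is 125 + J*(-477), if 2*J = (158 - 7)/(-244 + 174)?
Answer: 89527/140 ≈ 639.48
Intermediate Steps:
J = -151/140 (J = ((158 - 7)/(-244 + 174))/2 = (151/(-70))/2 = (151*(-1/70))/2 = (½)*(-151/70) = -151/140 ≈ -1.0786)
125 + J*(-477) = 125 - 151/140*(-477) = 125 + 72027/140 = 89527/140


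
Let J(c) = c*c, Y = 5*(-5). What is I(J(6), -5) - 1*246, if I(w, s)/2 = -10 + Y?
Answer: -316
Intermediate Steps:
Y = -25
J(c) = c**2
I(w, s) = -70 (I(w, s) = 2*(-10 - 25) = 2*(-35) = -70)
I(J(6), -5) - 1*246 = -70 - 1*246 = -70 - 246 = -316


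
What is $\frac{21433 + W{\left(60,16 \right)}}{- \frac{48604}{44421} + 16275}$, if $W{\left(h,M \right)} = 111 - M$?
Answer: $\frac{956295288}{722903171} \approx 1.3229$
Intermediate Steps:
$\frac{21433 + W{\left(60,16 \right)}}{- \frac{48604}{44421} + 16275} = \frac{21433 + \left(111 - 16\right)}{- \frac{48604}{44421} + 16275} = \frac{21433 + \left(111 - 16\right)}{\left(-48604\right) \frac{1}{44421} + 16275} = \frac{21433 + 95}{- \frac{48604}{44421} + 16275} = \frac{21528}{\frac{722903171}{44421}} = 21528 \cdot \frac{44421}{722903171} = \frac{956295288}{722903171}$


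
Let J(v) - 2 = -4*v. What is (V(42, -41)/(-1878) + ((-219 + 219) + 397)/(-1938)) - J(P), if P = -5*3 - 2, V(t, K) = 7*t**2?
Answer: -46574245/606594 ≈ -76.780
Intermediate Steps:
P = -17 (P = -15 - 2 = -17)
J(v) = 2 - 4*v
(V(42, -41)/(-1878) + ((-219 + 219) + 397)/(-1938)) - J(P) = ((7*42**2)/(-1878) + ((-219 + 219) + 397)/(-1938)) - (2 - 4*(-17)) = ((7*1764)*(-1/1878) + (0 + 397)*(-1/1938)) - (2 + 68) = (12348*(-1/1878) + 397*(-1/1938)) - 1*70 = (-2058/313 - 397/1938) - 70 = -4112665/606594 - 70 = -46574245/606594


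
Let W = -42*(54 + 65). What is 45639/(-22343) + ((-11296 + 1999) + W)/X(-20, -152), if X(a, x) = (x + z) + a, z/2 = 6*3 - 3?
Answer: 312912447/3172706 ≈ 98.626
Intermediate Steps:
z = 30 (z = 2*(6*3 - 3) = 2*(18 - 3) = 2*15 = 30)
W = -4998 (W = -42*119 = -4998)
X(a, x) = 30 + a + x (X(a, x) = (x + 30) + a = (30 + x) + a = 30 + a + x)
45639/(-22343) + ((-11296 + 1999) + W)/X(-20, -152) = 45639/(-22343) + ((-11296 + 1999) - 4998)/(30 - 20 - 152) = 45639*(-1/22343) + (-9297 - 4998)/(-142) = -45639/22343 - 14295*(-1/142) = -45639/22343 + 14295/142 = 312912447/3172706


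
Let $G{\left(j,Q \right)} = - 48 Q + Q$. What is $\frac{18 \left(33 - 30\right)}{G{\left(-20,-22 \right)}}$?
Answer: $\frac{27}{517} \approx 0.052224$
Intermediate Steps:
$G{\left(j,Q \right)} = - 47 Q$
$\frac{18 \left(33 - 30\right)}{G{\left(-20,-22 \right)}} = \frac{18 \left(33 - 30\right)}{\left(-47\right) \left(-22\right)} = \frac{18 \cdot 3}{1034} = 54 \cdot \frac{1}{1034} = \frac{27}{517}$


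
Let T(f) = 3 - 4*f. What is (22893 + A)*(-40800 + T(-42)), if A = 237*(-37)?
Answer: -573843996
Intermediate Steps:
A = -8769
(22893 + A)*(-40800 + T(-42)) = (22893 - 8769)*(-40800 + (3 - 4*(-42))) = 14124*(-40800 + (3 + 168)) = 14124*(-40800 + 171) = 14124*(-40629) = -573843996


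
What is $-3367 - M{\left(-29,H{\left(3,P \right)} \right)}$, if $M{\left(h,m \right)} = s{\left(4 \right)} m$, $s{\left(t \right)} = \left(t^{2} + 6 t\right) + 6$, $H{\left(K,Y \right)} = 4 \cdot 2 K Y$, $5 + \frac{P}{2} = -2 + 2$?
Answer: $7673$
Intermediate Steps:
$P = -10$ ($P = -10 + 2 \left(-2 + 2\right) = -10 + 2 \cdot 0 = -10 + 0 = -10$)
$H{\left(K,Y \right)} = 8 K Y$ ($H{\left(K,Y \right)} = 4 \cdot 2 K Y = 8 K Y$)
$s{\left(t \right)} = 6 + t^{2} + 6 t$
$M{\left(h,m \right)} = 46 m$ ($M{\left(h,m \right)} = \left(6 + 4^{2} + 6 \cdot 4\right) m = \left(6 + 16 + 24\right) m = 46 m$)
$-3367 - M{\left(-29,H{\left(3,P \right)} \right)} = -3367 - 46 \cdot 8 \cdot 3 \left(-10\right) = -3367 - 46 \left(-240\right) = -3367 - -11040 = -3367 + 11040 = 7673$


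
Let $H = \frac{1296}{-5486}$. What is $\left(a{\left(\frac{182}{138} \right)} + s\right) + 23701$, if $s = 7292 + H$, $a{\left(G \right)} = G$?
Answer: $\frac{5866157032}{189267} \approx 30994.0$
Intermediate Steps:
$H = - \frac{648}{2743}$ ($H = 1296 \left(- \frac{1}{5486}\right) = - \frac{648}{2743} \approx -0.23624$)
$s = \frac{20001308}{2743}$ ($s = 7292 - \frac{648}{2743} = \frac{20001308}{2743} \approx 7291.8$)
$\left(a{\left(\frac{182}{138} \right)} + s\right) + 23701 = \left(\frac{182}{138} + \frac{20001308}{2743}\right) + 23701 = \left(182 \cdot \frac{1}{138} + \frac{20001308}{2743}\right) + 23701 = \left(\frac{91}{69} + \frac{20001308}{2743}\right) + 23701 = \frac{1380339865}{189267} + 23701 = \frac{5866157032}{189267}$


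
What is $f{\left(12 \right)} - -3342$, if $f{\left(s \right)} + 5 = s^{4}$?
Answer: $24073$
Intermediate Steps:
$f{\left(s \right)} = -5 + s^{4}$
$f{\left(12 \right)} - -3342 = \left(-5 + 12^{4}\right) - -3342 = \left(-5 + 20736\right) + 3342 = 20731 + 3342 = 24073$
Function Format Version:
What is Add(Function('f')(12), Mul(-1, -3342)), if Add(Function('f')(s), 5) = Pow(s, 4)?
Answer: 24073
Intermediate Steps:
Function('f')(s) = Add(-5, Pow(s, 4))
Add(Function('f')(12), Mul(-1, -3342)) = Add(Add(-5, Pow(12, 4)), Mul(-1, -3342)) = Add(Add(-5, 20736), 3342) = Add(20731, 3342) = 24073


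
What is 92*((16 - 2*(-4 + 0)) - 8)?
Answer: 1472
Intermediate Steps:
92*((16 - 2*(-4 + 0)) - 8) = 92*((16 - 2*(-4)) - 8) = 92*((16 + 8) - 8) = 92*(24 - 8) = 92*16 = 1472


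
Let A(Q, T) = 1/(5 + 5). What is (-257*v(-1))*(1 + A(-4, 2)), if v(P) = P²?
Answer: -2827/10 ≈ -282.70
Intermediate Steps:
A(Q, T) = ⅒ (A(Q, T) = 1/10 = ⅒)
(-257*v(-1))*(1 + A(-4, 2)) = (-257*(-1)²)*(1 + ⅒) = -257*1*(11/10) = -257*11/10 = -2827/10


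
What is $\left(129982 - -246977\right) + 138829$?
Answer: $515788$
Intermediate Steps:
$\left(129982 - -246977\right) + 138829 = \left(129982 + 246977\right) + 138829 = 376959 + 138829 = 515788$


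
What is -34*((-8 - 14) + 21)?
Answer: 34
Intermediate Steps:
-34*((-8 - 14) + 21) = -34*(-22 + 21) = -34*(-1) = 34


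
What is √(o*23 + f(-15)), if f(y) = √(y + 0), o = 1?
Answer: √(23 + I*√15) ≈ 4.8127 + 0.40237*I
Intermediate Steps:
f(y) = √y
√(o*23 + f(-15)) = √(1*23 + √(-15)) = √(23 + I*√15)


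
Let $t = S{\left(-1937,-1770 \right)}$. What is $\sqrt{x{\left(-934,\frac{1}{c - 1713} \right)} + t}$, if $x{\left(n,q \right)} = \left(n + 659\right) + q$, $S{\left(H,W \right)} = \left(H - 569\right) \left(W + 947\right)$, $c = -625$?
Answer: $\frac{\sqrt{11272286123434}}{2338} \approx 1436.0$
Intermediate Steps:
$S{\left(H,W \right)} = \left(-569 + H\right) \left(947 + W\right)$
$t = 2062438$ ($t = -538843 - -1007130 + 947 \left(-1937\right) - -3428490 = -538843 + 1007130 - 1834339 + 3428490 = 2062438$)
$x{\left(n,q \right)} = 659 + n + q$ ($x{\left(n,q \right)} = \left(659 + n\right) + q = 659 + n + q$)
$\sqrt{x{\left(-934,\frac{1}{c - 1713} \right)} + t} = \sqrt{\left(659 - 934 + \frac{1}{-625 - 1713}\right) + 2062438} = \sqrt{\left(659 - 934 + \frac{1}{-2338}\right) + 2062438} = \sqrt{\left(659 - 934 - \frac{1}{2338}\right) + 2062438} = \sqrt{- \frac{642951}{2338} + 2062438} = \sqrt{\frac{4821337093}{2338}} = \frac{\sqrt{11272286123434}}{2338}$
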